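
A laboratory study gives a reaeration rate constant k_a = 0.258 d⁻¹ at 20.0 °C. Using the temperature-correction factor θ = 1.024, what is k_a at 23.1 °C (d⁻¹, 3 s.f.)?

k_a(T₂) = k_a(T₁) · θ^(T₂−T₁) = 0.258 × 1.024^(23.1−20.0)
= 0.258 × 1.024^3.10 = 0.258 × 1.076 = 0.2777 d⁻¹.

k_a ≈ 0.278 d⁻¹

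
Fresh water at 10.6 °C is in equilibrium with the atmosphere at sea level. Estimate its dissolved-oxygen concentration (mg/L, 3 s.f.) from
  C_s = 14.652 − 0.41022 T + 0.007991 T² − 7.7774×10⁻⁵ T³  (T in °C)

C_s ≈ 11.1 mg/L

C_s = 14.652 − 0.41022×10.6 + 0.007991×10.6² − 7.7774×10⁻⁵×10.6³ = 11.11 mg/L.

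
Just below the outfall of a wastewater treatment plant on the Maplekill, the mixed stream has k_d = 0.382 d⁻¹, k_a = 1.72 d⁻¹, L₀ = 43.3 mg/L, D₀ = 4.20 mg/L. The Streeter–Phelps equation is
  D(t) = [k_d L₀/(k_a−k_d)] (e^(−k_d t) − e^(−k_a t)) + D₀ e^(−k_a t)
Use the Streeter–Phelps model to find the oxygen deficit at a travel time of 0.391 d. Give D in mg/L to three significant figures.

D ≈ 6.48 mg/L

k_d L₀/(k_a−k_d) = 0.382×43.3/(1.72−0.382) = 16.54/1.338 = 12.36 mg/L.
e^(−k_d t) = e^(−0.382×0.3910) = 0.8613; e^(−k_a t) = e^(−1.72×0.3910) = 0.5104.
D = 12.36 × (0.8613 − 0.5104) + 4.20 × 0.5104 = 4.337 + 2.144 = 6.481 mg/L.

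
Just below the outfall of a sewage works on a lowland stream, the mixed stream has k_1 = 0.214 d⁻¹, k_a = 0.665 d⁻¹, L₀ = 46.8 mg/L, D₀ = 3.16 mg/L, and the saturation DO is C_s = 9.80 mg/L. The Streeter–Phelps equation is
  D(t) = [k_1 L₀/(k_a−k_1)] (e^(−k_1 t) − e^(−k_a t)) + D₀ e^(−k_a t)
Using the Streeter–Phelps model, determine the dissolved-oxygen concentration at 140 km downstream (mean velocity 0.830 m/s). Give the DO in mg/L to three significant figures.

Travel time t = x/v = 140 km / (0.830 m/s) = 140000 m / 0.830 m/s = 168700 s = 1.952 d.
k_1 L₀/(k_a−k_1) = 0.214×46.8/(0.665−0.214) = 10.02/0.4510 = 22.21 mg/L.
e^(−k_1 t) = e^(−0.214×1.952) = 0.6585; e^(−k_a t) = e^(−0.665×1.952) = 0.2730.
D = 22.21 × (0.6585 − 0.2730) + 3.16 × 0.2730 = 8.561 + 0.8627 = 9.423 mg/L.
DO = C_s − D = 9.80 − 9.423 = 0.3767 mg/L.

DO ≈ 0.377 mg/L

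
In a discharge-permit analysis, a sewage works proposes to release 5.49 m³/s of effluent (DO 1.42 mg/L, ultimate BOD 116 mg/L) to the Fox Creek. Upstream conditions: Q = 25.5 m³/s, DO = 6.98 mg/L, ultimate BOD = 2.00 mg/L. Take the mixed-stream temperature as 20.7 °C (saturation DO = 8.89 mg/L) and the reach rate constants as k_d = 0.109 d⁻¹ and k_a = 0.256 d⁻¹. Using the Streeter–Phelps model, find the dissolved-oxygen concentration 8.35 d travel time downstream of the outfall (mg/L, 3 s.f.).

Mixed DO = (25.5×6.98 + 5.49×1.42)/(25.5+5.49) = 185.8/30.99 = 5.995 mg/L.
Mixed L₀ = (25.5×2.00 + 5.49×116)/(30.99) = 687.8/30.99 = 22.20 mg/L.
Initial deficit D₀ = C_s − DO₀ = 8.89 − 5.995 = 2.895 mg/L.
D(8.35) = [0.109×22.20/(0.256−0.109)](e^(−0.109×8.35) − e^(−0.256×8.35)) + 2.895 e^(−0.256×8.35)
= 16.46 × (0.4025 − 0.1179) + 2.895 × 0.1179 = 5.024 mg/L.
DO = 8.89 − 5.024 = 3.866 mg/L.

DO ≈ 3.87 mg/L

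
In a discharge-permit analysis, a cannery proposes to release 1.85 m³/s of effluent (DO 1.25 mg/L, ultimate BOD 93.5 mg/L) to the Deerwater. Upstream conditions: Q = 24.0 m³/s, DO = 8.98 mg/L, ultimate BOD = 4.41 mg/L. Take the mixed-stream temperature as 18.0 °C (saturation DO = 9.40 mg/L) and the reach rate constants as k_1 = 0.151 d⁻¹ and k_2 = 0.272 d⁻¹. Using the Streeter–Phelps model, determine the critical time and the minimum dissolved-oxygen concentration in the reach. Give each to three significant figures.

t_c ≈ 4.24 d; minimum DO ≈ 6.25 mg/L

Mixed DO = (24.0×8.98 + 1.85×1.25)/(24.0+1.85) = 217.8/25.85 = 8.427 mg/L.
Mixed L₀ = (24.0×4.41 + 1.85×93.5)/(25.85) = 278.8/25.85 = 10.79 mg/L.
Initial deficit D₀ = C_s − DO₀ = 9.40 − 8.427 = 0.9732 mg/L.
t_c = (1/0.1210) ln[(0.272/0.151)(1 − 0.9732×0.1210/(0.151×10.79))] = 8.264 × ln(1.671) = 4.244 d.
D_c = (0.151/0.272) × 10.79 × e^(−0.151×4.244) = 0.5551 × 10.79 × 0.5269 = 3.155 mg/L.
Minimum DO = 9.40 − 3.155 = 6.245 mg/L.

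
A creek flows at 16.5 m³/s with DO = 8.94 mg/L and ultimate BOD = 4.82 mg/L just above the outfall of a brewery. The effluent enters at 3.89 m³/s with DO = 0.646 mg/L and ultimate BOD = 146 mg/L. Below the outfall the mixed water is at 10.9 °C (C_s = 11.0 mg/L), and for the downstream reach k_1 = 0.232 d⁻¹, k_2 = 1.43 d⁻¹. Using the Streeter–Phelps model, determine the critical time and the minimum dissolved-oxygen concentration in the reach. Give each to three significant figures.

t_c ≈ 0.769 d; minimum DO ≈ 6.69 mg/L

Mixed DO = (16.5×8.94 + 3.89×0.646)/(16.5+3.89) = 150.0/20.39 = 7.358 mg/L.
Mixed L₀ = (16.5×4.82 + 3.89×146)/(20.39) = 647.5/20.39 = 31.75 mg/L.
Initial deficit D₀ = C_s − DO₀ = 11.0 − 7.358 = 3.642 mg/L.
t_c = (1/1.198) ln[(1.43/0.232)(1 − 3.642×1.198/(0.232×31.75))] = 0.8347 × ln(2.513) = 0.7692 d.
D_c = (0.232/1.43) × 31.75 × e^(−0.232×0.7692) = 0.1622 × 31.75 × 0.8366 = 4.310 mg/L.
Minimum DO = 11.0 − 4.310 = 6.690 mg/L.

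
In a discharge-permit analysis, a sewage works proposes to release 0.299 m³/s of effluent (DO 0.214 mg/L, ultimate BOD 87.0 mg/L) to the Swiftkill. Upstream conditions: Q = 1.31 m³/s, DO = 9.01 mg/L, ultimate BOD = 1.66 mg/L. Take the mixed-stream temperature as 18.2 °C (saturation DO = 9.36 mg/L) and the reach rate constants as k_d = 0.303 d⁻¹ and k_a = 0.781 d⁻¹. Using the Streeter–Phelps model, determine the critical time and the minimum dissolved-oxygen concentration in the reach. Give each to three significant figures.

Mixed DO = (1.31×9.01 + 0.299×0.214)/(1.31+0.299) = 11.87/1.609 = 7.375 mg/L.
Mixed L₀ = (1.31×1.66 + 0.299×87.0)/(1.609) = 28.19/1.609 = 17.52 mg/L.
Initial deficit D₀ = C_s − DO₀ = 9.36 − 7.375 = 1.985 mg/L.
t_c = (1/0.4780) ln[(0.781/0.303)(1 − 1.985×0.4780/(0.303×17.52))] = 2.092 × ln(2.117) = 1.569 d.
D_c = (0.303/0.781) × 17.52 × e^(−0.303×1.569) = 0.3880 × 17.52 × 0.6216 = 4.225 mg/L.
Minimum DO = 9.36 − 4.225 = 5.135 mg/L.

t_c ≈ 1.57 d; minimum DO ≈ 5.13 mg/L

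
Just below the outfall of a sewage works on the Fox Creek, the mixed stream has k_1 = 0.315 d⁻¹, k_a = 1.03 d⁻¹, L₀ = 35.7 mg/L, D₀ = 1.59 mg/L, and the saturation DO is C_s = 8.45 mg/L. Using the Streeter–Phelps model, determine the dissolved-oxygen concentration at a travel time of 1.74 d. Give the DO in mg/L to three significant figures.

k_1 L₀/(k_a−k_1) = 0.315×35.7/(1.03−0.315) = 11.25/0.7150 = 15.73 mg/L.
e^(−k_1 t) = e^(−0.315×1.740) = 0.5780; e^(−k_a t) = e^(−1.03×1.740) = 0.1666.
D = 15.73 × (0.5780 − 0.1666) + 1.59 × 0.1666 = 6.471 + 0.2649 = 6.736 mg/L.
DO = C_s − D = 8.45 − 6.736 = 1.714 mg/L.

DO ≈ 1.71 mg/L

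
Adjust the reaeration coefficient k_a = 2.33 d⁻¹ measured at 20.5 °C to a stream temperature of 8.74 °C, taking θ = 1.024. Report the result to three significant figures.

k_a(T₂) = k_a(T₁) · θ^(T₂−T₁) = 2.33 × 1.024^(8.74−20.5)
= 2.33 × 1.024^-11.8 = 2.33 × 0.7566 = 1.763 d⁻¹.

k_a ≈ 1.76 d⁻¹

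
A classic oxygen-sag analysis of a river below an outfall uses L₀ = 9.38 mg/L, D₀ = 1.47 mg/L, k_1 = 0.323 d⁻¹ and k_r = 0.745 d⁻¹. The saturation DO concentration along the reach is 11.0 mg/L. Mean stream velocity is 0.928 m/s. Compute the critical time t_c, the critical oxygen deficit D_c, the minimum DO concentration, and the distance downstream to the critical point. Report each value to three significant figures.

t_c ≈ 1.44 d; D_c ≈ 2.56 mg/L; min DO ≈ 8.44 mg/L; x_c ≈ 115 km

With k_r/k_1 = 2.307 and 1 − D₀(k_r−k_1)/(k_1 L₀) = 0.7952,
t_c = ln(2.307 × 0.7952) / (0.745 − 0.323) = ln(1.834) / 0.4220 = 0.6066/0.4220 = 1.438 d.
L(t_c) = L₀ e^(−k_1 t_c) = 9.38 × 0.6286 = 5.896 mg/L, and at the critical point k_r D_c = k_1 L, so D_c = (0.323/0.745) × 5.896 = 2.556 mg/L.
Minimum DO = C_s − D_c = 11.0 − 2.556 = 8.444 mg/L.
x_c = v t_c = 0.928 m/s × 1.438 d × 86400 s/d = 115300 m ≈ 115 km.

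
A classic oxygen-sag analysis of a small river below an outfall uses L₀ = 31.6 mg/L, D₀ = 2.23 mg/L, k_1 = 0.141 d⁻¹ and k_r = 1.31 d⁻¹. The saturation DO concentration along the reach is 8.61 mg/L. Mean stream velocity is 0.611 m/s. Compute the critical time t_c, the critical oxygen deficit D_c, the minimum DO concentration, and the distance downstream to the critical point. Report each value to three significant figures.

At the critical point dD/dt = 0, so k_1 L₀ e^(−k_1 t) = k_r D. Substituting D(t) from the Streeter–Phelps equation and solving for t gives
t_c = ln[(k_r/k_1)(1 − D₀(k_r−k_1)/(k_1 L₀))] / (k_r−k_1).
Here k_r−k_1 = 1.169 d⁻¹ and 1 − D₀(k_r−k_1)/(k_1 L₀) = 1 − 2.23×1.169/(0.141×31.6) = 0.4149, so
t_c = ln(9.291 × 0.4149) / 1.169 = 1.349 / 1.169 = 1.154 d.
L(t_c) = L₀ e^(−k_1 t_c) = 31.6 × 0.8498 = 26.85 mg/L, and at the critical point k_r D_c = k_1 L, so D_c = (0.141/1.31) × 26.85 = 2.890 mg/L.
Minimum DO = C_s − D_c = 8.61 − 2.890 = 5.720 mg/L.
x_c = v t_c = 0.611 m/s × 1.154 d × 86400 s/d = 60940 m ≈ 60.9 km.

t_c ≈ 1.15 d; D_c ≈ 2.89 mg/L; min DO ≈ 5.72 mg/L; x_c ≈ 60.9 km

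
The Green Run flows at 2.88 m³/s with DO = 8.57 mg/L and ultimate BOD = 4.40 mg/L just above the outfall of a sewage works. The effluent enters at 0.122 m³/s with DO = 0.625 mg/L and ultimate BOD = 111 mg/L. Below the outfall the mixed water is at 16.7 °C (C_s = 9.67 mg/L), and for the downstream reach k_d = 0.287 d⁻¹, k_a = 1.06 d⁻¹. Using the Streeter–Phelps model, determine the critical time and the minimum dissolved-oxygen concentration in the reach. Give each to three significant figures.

t_c ≈ 0.943 d; minimum DO ≈ 7.87 mg/L

Mixed DO = (2.88×8.57 + 0.122×0.625)/(2.88+0.122) = 24.76/3.002 = 8.247 mg/L.
Mixed L₀ = (2.88×4.40 + 0.122×111)/(3.002) = 26.21/3.002 = 8.732 mg/L.
Initial deficit D₀ = C_s − DO₀ = 9.67 − 8.247 = 1.423 mg/L.
t_c = (1/0.7730) ln[(1.06/0.287)(1 − 1.423×0.7730/(0.287×8.732))] = 1.294 × ln(2.072) = 0.9427 d.
D_c = (0.287/1.06) × 8.732 × e^(−0.287×0.9427) = 0.2708 × 8.732 × 0.7630 = 1.804 mg/L.
Minimum DO = 9.67 − 1.804 = 7.866 mg/L.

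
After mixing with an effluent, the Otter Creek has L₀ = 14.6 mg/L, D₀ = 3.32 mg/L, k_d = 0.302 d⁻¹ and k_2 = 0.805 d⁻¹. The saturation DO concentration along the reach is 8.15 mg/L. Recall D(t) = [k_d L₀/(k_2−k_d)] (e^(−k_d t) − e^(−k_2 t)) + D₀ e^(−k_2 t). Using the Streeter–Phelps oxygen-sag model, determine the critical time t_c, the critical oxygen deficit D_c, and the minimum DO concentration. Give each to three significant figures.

With k_2/k_d = 2.666 and 1 − D₀(k_2−k_d)/(k_d L₀) = 0.6213,
t_c = ln(2.666 × 0.6213) / (0.805 − 0.302) = ln(1.656) / 0.5030 = 0.5044/0.5030 = 1.003 d.
L(t_c) = L₀ e^(−k_d t_c) = 14.6 × 0.7387 = 10.79 mg/L, and at the critical point k_2 D_c = k_d L, so D_c = (0.302/0.805) × 10.79 = 4.046 mg/L.
Minimum DO = C_s − D_c = 8.15 − 4.046 = 4.104 mg/L.

t_c ≈ 1.00 d; D_c ≈ 4.05 mg/L; min DO ≈ 4.10 mg/L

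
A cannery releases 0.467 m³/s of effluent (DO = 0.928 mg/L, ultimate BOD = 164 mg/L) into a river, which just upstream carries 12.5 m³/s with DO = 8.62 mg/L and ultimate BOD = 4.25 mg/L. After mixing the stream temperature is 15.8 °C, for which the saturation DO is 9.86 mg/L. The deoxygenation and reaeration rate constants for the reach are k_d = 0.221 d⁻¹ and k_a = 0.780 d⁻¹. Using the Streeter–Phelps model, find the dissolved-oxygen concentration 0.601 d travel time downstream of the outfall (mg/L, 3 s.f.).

DO ≈ 7.92 mg/L

Mixed DO = (12.5×8.62 + 0.467×0.928)/(12.5+0.467) = 108.2/12.97 = 8.343 mg/L.
Mixed L₀ = (12.5×4.25 + 0.467×164)/(12.97) = 129.7/12.97 = 10.00 mg/L.
Initial deficit D₀ = C_s − DO₀ = 9.86 − 8.343 = 1.517 mg/L.
D(0.601) = [0.221×10.00/(0.780−0.221)](e^(−0.221×0.601) − e^(−0.780×0.601)) + 1.517 e^(−0.780×0.601)
= 3.955 × (0.8756 − 0.6258) + 1.517 × 0.6258 = 1.937 mg/L.
DO = 9.86 − 1.937 = 7.923 mg/L.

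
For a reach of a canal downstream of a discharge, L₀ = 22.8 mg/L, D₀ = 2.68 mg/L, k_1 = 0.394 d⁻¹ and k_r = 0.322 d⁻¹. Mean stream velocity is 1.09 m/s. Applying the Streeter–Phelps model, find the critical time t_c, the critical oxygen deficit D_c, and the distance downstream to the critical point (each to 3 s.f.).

With k_r/k_1 = 0.8173 and 1 − D₀(k_r−k_1)/(k_1 L₀) = 1.021,
t_c = ln(0.8173 × 1.021) / (0.322 − 0.394) = ln(0.8348) / -0.07200 = -0.1805/-0.07200 = 2.508 d.
D_c = (k_1/k_r) L₀ e^(−k_1 t_c) = (0.394/0.322) × 22.8 × e^(−0.394×2.508) = 1.224 × 22.8 × 0.3723 = 10.39 mg/L.
x_c = v t_c = 1.09 m/s × 2.508 d × 86400 s/d = 236200 m ≈ 236 km.

t_c ≈ 2.51 d; D_c ≈ 10.4 mg/L; x_c ≈ 236 km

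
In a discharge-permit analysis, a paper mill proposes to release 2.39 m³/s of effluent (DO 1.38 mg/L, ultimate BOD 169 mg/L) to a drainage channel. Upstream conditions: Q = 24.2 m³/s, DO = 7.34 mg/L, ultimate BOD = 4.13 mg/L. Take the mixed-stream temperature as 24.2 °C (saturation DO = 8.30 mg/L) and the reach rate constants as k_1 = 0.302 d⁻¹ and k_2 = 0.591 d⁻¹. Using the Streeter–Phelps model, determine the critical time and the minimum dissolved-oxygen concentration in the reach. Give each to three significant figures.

Mixed DO = (24.2×7.34 + 2.39×1.38)/(24.2+2.39) = 180.9/26.59 = 6.804 mg/L.
Mixed L₀ = (24.2×4.13 + 2.39×169)/(26.59) = 503.9/26.59 = 18.95 mg/L.
Initial deficit D₀ = C_s − DO₀ = 8.30 − 6.804 = 1.496 mg/L.
t_c = (1/0.2890) ln[(0.591/0.302)(1 − 1.496×0.2890/(0.302×18.95))] = 3.460 × ln(1.809) = 2.051 d.
D_c = (0.302/0.591) × 18.95 × e^(−0.302×2.051) = 0.5110 × 18.95 × 0.5382 = 5.211 mg/L.
Minimum DO = 8.30 − 5.211 = 3.089 mg/L.

t_c ≈ 2.05 d; minimum DO ≈ 3.09 mg/L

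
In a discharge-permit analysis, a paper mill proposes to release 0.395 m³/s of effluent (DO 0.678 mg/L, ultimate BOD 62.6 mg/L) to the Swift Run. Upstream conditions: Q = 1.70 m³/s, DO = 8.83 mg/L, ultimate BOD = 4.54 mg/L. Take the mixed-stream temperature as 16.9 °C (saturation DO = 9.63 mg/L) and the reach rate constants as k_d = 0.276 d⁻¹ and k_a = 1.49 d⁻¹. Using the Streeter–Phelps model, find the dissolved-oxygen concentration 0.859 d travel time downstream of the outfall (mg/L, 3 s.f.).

Mixed DO = (1.70×8.83 + 0.395×0.678)/(1.70+0.395) = 15.28/2.095 = 7.293 mg/L.
Mixed L₀ = (1.70×4.54 + 0.395×62.6)/(2.095) = 32.45/2.095 = 15.49 mg/L.
Initial deficit D₀ = C_s − DO₀ = 9.63 − 7.293 = 2.337 mg/L.
D(0.859) = [0.276×15.49/(1.49−0.276)](e^(−0.276×0.859) − e^(−1.49×0.859)) + 2.337 e^(−1.49×0.859)
= 3.521 × (0.7889 − 0.2781) + 2.337 × 0.2781 = 2.449 mg/L.
DO = 9.63 − 2.449 = 7.181 mg/L.

DO ≈ 7.18 mg/L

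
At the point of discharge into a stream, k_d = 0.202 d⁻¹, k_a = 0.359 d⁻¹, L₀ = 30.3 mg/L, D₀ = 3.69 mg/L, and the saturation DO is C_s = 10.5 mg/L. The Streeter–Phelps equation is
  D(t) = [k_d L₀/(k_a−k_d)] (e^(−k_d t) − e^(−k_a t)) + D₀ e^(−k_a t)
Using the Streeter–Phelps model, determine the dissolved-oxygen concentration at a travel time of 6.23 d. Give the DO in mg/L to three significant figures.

k_d L₀/(k_a−k_d) = 0.202×30.3/(0.359−0.202) = 6.121/0.1570 = 38.98 mg/L.
e^(−k_d t) = e^(−0.202×6.230) = 0.2841; e^(−k_a t) = e^(−0.359×6.230) = 0.1068.
D = 38.98 × (0.2841 − 0.1068) + 3.69 × 0.1068 = 6.911 + 0.3942 = 7.305 mg/L.
DO = C_s − D = 10.5 − 7.305 = 3.195 mg/L.

DO ≈ 3.20 mg/L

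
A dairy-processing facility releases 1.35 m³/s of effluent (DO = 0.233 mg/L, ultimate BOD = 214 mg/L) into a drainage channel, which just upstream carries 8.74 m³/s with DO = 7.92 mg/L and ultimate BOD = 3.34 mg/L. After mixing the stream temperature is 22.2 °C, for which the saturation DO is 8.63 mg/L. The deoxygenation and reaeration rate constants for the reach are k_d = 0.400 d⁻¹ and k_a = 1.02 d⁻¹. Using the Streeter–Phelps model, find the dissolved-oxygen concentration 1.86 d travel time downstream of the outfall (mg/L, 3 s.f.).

DO ≈ 1.75 mg/L

Mixed DO = (8.74×7.92 + 1.35×0.233)/(8.74+1.35) = 69.54/10.09 = 6.892 mg/L.
Mixed L₀ = (8.74×3.34 + 1.35×214)/(10.09) = 318.1/10.09 = 31.53 mg/L.
Initial deficit D₀ = C_s − DO₀ = 8.63 − 6.892 = 1.738 mg/L.
D(1.86) = [0.400×31.53/(1.02−0.400)](e^(−0.400×1.86) − e^(−1.02×1.86)) + 1.738 e^(−1.02×1.86)
= 20.34 × (0.4752 − 0.1500) + 1.738 × 0.1500 = 6.875 mg/L.
DO = 8.63 − 6.875 = 1.755 mg/L.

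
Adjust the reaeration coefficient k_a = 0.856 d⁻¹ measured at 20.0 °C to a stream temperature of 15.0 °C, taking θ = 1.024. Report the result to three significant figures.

k_a ≈ 0.760 d⁻¹

k_a(T₂) = k_a(T₁) · θ^(T₂−T₁) = 0.856 × 1.024^(15.0−20.0)
= 0.856 × 1.024^-5.00 = 0.856 × 0.8882 = 0.7603 d⁻¹.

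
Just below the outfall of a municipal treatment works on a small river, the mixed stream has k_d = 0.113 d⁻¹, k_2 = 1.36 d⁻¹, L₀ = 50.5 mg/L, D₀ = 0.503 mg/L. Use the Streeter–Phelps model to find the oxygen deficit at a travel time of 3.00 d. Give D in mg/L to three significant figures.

D ≈ 3.19 mg/L

k_d L₀/(k_2−k_d) = 0.113×50.5/(1.36−0.113) = 5.707/1.247 = 4.576 mg/L.
e^(−k_d t) = e^(−0.113×3.000) = 0.7125; e^(−k_2 t) = e^(−1.36×3.000) = 0.01691.
D = 4.576 × (0.7125 − 0.01691) + 0.503 × 0.01691 = 3.183 + 0.008504 = 3.192 mg/L.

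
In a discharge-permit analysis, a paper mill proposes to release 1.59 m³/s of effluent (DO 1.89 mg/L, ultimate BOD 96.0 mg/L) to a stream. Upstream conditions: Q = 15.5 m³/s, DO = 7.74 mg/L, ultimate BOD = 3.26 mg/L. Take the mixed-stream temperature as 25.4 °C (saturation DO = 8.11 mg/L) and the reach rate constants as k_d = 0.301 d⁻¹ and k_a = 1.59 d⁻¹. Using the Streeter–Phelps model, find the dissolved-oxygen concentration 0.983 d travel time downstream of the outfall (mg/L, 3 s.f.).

Mixed DO = (15.5×7.74 + 1.59×1.89)/(15.5+1.59) = 123.0/17.09 = 7.196 mg/L.
Mixed L₀ = (15.5×3.26 + 1.59×96.0)/(17.09) = 203.2/17.09 = 11.89 mg/L.
Initial deficit D₀ = C_s − DO₀ = 8.11 − 7.196 = 0.9143 mg/L.
D(0.983) = [0.301×11.89/(1.59−0.301)](e^(−0.301×0.983) − e^(−1.59×0.983)) + 0.9143 e^(−1.59×0.983)
= 2.776 × (0.7439 − 0.2095) + 0.9143 × 0.2095 = 1.675 mg/L.
DO = 8.11 − 1.675 = 6.435 mg/L.

DO ≈ 6.44 mg/L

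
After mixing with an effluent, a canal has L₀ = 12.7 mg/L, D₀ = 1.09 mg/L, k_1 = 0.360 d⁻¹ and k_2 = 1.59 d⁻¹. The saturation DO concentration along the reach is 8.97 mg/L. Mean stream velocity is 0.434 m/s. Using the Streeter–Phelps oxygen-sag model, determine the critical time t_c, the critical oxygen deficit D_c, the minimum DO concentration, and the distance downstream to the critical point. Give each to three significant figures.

t_c = [1/(k_2−k_1)] ln[(k_2/k_1)(1 − D₀(k_2−k_1)/(k_1 L₀))]
= [1/(1.59−0.360)] ln[(1.59/0.360)(1 − 1.09×1.230/(0.360×12.7))]
= (1/1.230) ln[4.417 × 0.7068] = 0.8130 × ln(3.122) = 0.8130 × 1.138 = 0.9255 d.
L(t_c) = L₀ e^(−k_1 t_c) = 12.7 × 0.7167 = 9.101 mg/L, and at the critical point k_2 D_c = k_1 L, so D_c = (0.360/1.59) × 9.101 = 2.061 mg/L.
Minimum DO = C_s − D_c = 8.97 − 2.061 = 6.909 mg/L.
x_c = v t_c = 0.434 m/s × 0.9255 d × 86400 s/d = 34700 m ≈ 34.7 km.

t_c ≈ 0.925 d; D_c ≈ 2.06 mg/L; min DO ≈ 6.91 mg/L; x_c ≈ 34.7 km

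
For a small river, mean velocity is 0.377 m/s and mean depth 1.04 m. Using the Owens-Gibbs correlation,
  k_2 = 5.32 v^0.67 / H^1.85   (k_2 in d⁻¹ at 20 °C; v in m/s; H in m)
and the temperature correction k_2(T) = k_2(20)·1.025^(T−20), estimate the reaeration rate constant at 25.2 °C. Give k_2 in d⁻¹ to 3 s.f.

k_2(20) = 5.32 × 0.377^0.67 / 1.04^1.85 = 5.32 × 0.5202 / 1.075 = 2.574 d⁻¹.
k_2(25.2) = 2.574 × 1.025^(25.2−20) = 2.574 × 1.137 = 2.926 d⁻¹.

k_2 ≈ 2.93 d⁻¹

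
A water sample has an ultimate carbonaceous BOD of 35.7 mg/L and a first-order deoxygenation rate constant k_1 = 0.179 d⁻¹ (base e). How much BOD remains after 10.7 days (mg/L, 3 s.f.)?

L ≈ 5.26 mg/L

L_t = L₀ e^(−k_1 t) = 35.7 × e^(−0.179×10.7) = 35.7 × 0.1473 = 5.259 mg/L.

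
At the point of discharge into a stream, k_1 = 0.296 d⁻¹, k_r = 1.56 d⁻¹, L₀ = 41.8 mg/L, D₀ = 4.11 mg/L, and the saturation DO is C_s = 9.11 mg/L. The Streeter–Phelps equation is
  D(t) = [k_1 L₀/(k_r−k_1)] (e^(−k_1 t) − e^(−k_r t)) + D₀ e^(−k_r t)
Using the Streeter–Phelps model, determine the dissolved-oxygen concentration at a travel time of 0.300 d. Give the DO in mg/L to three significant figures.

k_1 L₀/(k_r−k_1) = 0.296×41.8/(1.56−0.296) = 12.37/1.264 = 9.789 mg/L.
e^(−k_1 t) = e^(−0.296×0.3000) = 0.9150; e^(−k_r t) = e^(−1.56×0.3000) = 0.6263.
D = 9.789 × (0.9150 − 0.6263) + 4.11 × 0.6263 = 2.827 + 2.574 = 5.401 mg/L.
DO = C_s − D = 9.11 − 5.401 = 3.709 mg/L.

DO ≈ 3.71 mg/L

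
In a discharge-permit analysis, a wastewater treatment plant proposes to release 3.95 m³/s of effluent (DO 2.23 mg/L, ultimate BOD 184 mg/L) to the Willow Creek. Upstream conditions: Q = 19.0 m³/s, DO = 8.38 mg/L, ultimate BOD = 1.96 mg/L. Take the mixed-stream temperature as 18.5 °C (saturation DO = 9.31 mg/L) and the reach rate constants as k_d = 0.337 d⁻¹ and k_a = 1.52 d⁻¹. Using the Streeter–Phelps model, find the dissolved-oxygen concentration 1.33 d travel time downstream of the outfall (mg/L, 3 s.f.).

DO ≈ 4.24 mg/L

Mixed DO = (19.0×8.38 + 3.95×2.23)/(19.0+3.95) = 168.0/22.95 = 7.322 mg/L.
Mixed L₀ = (19.0×1.96 + 3.95×184)/(22.95) = 764.0/22.95 = 33.29 mg/L.
Initial deficit D₀ = C_s − DO₀ = 9.31 − 7.322 = 1.988 mg/L.
D(1.33) = [0.337×33.29/(1.52−0.337)](e^(−0.337×1.33) − e^(−1.52×1.33)) + 1.988 e^(−1.52×1.33)
= 9.484 × (0.6388 − 0.1324) + 1.988 × 0.1324 = 5.065 mg/L.
DO = 9.31 − 5.065 = 4.245 mg/L.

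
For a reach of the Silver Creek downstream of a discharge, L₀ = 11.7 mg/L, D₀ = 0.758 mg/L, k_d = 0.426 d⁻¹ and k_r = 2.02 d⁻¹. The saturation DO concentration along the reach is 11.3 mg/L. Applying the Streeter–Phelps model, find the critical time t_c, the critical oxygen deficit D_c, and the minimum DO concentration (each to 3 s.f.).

At the critical point dD/dt = 0, so k_d L₀ e^(−k_d t) = k_r D. Substituting D(t) from the Streeter–Phelps equation and solving for t gives
t_c = ln[(k_r/k_d)(1 − D₀(k_r−k_d)/(k_d L₀))] / (k_r−k_d).
Here k_r−k_d = 1.594 d⁻¹ and 1 − D₀(k_r−k_d)/(k_d L₀) = 1 − 0.758×1.594/(0.426×11.7) = 0.7576, so
t_c = ln(4.742 × 0.7576) / 1.594 = 1.279 / 1.594 = 0.8023 d.
D_c = (k_d/k_r) L₀ e^(−k_d t_c) = (0.426/2.02) × 11.7 × e^(−0.426×0.8023) = 0.2109 × 11.7 × 0.7105 = 1.753 mg/L.
Minimum DO = C_s − D_c = 11.3 − 1.753 = 9.547 mg/L.

t_c ≈ 0.802 d; D_c ≈ 1.75 mg/L; min DO ≈ 9.55 mg/L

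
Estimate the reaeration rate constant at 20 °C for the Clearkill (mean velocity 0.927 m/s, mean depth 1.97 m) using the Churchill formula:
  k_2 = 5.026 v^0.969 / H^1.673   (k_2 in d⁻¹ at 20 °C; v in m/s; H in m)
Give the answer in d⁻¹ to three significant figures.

k_2 = 5.026 × 0.927^0.969 / 1.97^1.673 = 5.026 × 0.9292 / 3.109 = 1.502 d⁻¹.

k_2 ≈ 1.50 d⁻¹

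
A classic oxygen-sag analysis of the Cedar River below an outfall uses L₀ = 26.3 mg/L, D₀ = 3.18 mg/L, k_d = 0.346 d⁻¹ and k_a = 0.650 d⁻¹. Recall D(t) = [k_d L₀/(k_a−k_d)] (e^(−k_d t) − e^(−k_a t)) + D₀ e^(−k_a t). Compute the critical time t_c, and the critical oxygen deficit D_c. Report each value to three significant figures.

t_c ≈ 1.70 d; D_c ≈ 7.76 mg/L

With k_a/k_d = 1.879 and 1 − D₀(k_a−k_d)/(k_d L₀) = 0.8938,
t_c = ln(1.879 × 0.8938) / (0.650 − 0.346) = ln(1.679) / 0.3040 = 0.5182/0.3040 = 1.705 d.
L(t_c) = L₀ e^(−k_d t_c) = 26.3 × 0.5544 = 14.58 mg/L, and at the critical point k_a D_c = k_d L, so D_c = (0.346/0.650) × 14.58 = 7.762 mg/L.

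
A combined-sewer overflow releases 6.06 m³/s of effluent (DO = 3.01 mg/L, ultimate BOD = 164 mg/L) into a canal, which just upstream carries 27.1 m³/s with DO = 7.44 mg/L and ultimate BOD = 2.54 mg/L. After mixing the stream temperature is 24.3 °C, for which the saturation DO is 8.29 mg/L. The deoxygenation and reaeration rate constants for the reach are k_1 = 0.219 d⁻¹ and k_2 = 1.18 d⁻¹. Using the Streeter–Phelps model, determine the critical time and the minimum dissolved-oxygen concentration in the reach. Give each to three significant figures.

t_c ≈ 1.48 d; minimum DO ≈ 3.99 mg/L

Mixed DO = (27.1×7.44 + 6.06×3.01)/(27.1+6.06) = 219.9/33.16 = 6.630 mg/L.
Mixed L₀ = (27.1×2.54 + 6.06×164)/(33.16) = 1063/33.16 = 32.05 mg/L.
Initial deficit D₀ = C_s − DO₀ = 8.29 − 6.630 = 1.660 mg/L.
t_c = (1/0.9610) ln[(1.18/0.219)(1 − 1.660×0.9610/(0.219×32.05))] = 1.041 × ln(4.164) = 1.484 d.
D_c = (0.219/1.18) × 32.05 × e^(−0.219×1.484) = 0.1856 × 32.05 × 0.7225 = 4.297 mg/L.
Minimum DO = 8.29 − 4.297 = 3.993 mg/L.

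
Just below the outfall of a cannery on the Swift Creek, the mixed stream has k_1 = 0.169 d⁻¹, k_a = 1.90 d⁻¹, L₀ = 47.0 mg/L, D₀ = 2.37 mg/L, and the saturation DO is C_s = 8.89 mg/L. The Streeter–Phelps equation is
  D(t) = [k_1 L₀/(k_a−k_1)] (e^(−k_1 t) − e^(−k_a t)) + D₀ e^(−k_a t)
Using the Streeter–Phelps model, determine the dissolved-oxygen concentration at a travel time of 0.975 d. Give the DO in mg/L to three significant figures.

k_1 L₀/(k_a−k_1) = 0.169×47.0/(1.90−0.169) = 7.943/1.731 = 4.589 mg/L.
e^(−k_1 t) = e^(−0.169×0.9750) = 0.8481; e^(−k_a t) = e^(−1.90×0.9750) = 0.1568.
D = 4.589 × (0.8481 − 0.1568) + 2.37 × 0.1568 = 3.172 + 0.3717 = 3.544 mg/L.
DO = C_s − D = 8.89 − 3.544 = 5.346 mg/L.

DO ≈ 5.35 mg/L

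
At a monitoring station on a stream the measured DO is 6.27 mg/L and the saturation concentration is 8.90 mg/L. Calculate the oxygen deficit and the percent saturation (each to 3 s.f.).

D ≈ 2.63 mg/L; 70.4 % saturation

D = C_s − C = 8.90 − 6.27 = 2.63 mg/L.
% saturation = 6.27/8.90 × 100 = 70.4 %.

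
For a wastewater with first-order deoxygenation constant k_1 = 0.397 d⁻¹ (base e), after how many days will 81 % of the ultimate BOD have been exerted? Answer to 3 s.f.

y/L₀ = 1 − e^(−k_1 t) = 0.81 ⇒ e^(−k_1 t) = 0.190
t = −ln(0.190) / 0.397 = 1.661 / 0.397 = 4.183 d.

t ≈ 4.18 d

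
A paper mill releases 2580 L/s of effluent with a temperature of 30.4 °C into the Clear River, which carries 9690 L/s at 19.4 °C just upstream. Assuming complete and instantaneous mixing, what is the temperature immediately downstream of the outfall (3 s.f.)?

Flow-weighted mixing: C = (Q_r C_r + Q_w C_w)/(Q_r + Q_w)
= (9690×19.4 + 2580×30.4)/(9690 + 2580) = 266400/12270 = 21.71 °C.

21.7 °C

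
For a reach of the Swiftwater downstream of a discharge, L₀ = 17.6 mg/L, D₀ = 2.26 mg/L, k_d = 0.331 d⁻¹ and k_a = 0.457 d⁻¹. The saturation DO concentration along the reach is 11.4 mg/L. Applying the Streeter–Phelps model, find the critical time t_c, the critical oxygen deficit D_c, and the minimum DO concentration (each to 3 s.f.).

With k_a/k_d = 1.381 and 1 − D₀(k_a−k_d)/(k_d L₀) = 0.9511,
t_c = ln(1.381 × 0.9511) / (0.457 − 0.331) = ln(1.313) / 0.1260 = 0.2724/0.1260 = 2.162 d.
L(t_c) = L₀ e^(−k_d t_c) = 17.6 × 0.4888 = 8.604 mg/L, and at the critical point k_a D_c = k_d L, so D_c = (0.331/0.457) × 8.604 = 6.231 mg/L.
Minimum DO = C_s − D_c = 11.4 − 6.231 = 5.169 mg/L.

t_c ≈ 2.16 d; D_c ≈ 6.23 mg/L; min DO ≈ 5.17 mg/L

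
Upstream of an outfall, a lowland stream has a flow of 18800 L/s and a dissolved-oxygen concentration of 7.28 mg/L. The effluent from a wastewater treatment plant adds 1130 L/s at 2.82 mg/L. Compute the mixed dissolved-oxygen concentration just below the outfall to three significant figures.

7.03 mg/L

Flow-weighted mixing: C = (Q_r C_r + Q_w C_w)/(Q_r + Q_w)
= (18800×7.28 + 1130×2.82)/(18800 + 1130) = 140100/19930 = 7.027 mg/L.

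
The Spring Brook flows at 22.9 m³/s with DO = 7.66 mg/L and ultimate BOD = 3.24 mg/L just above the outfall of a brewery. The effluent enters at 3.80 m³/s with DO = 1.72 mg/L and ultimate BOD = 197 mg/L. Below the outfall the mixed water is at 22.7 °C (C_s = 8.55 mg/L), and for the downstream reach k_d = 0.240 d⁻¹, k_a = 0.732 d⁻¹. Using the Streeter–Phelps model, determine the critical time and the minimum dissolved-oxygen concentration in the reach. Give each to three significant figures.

Mixed DO = (22.9×7.66 + 3.80×1.72)/(22.9+3.80) = 181.9/26.70 = 6.815 mg/L.
Mixed L₀ = (22.9×3.24 + 3.80×197)/(26.70) = 822.8/26.70 = 30.82 mg/L.
Initial deficit D₀ = C_s − DO₀ = 8.55 − 6.815 = 1.735 mg/L.
t_c = (1/0.4920) ln[(0.732/0.240)(1 − 1.735×0.4920/(0.240×30.82))] = 2.033 × ln(2.698) = 2.017 d.
D_c = (0.240/0.732) × 30.82 × e^(−0.240×2.017) = 0.3279 × 30.82 × 0.6162 = 6.226 mg/L.
Minimum DO = 8.55 − 6.226 = 2.324 mg/L.

t_c ≈ 2.02 d; minimum DO ≈ 2.32 mg/L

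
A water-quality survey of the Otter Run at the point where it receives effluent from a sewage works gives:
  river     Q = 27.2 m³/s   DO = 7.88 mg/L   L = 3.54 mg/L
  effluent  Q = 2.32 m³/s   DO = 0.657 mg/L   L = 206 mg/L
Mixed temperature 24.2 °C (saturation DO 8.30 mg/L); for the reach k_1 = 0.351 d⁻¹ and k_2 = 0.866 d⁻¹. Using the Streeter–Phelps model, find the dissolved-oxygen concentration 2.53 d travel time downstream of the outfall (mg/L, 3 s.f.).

Mixed DO = (27.2×7.88 + 2.32×0.657)/(27.2+2.32) = 215.9/29.52 = 7.312 mg/L.
Mixed L₀ = (27.2×3.54 + 2.32×206)/(29.52) = 574.2/29.52 = 19.45 mg/L.
Initial deficit D₀ = C_s − DO₀ = 8.30 − 7.312 = 0.9877 mg/L.
D(2.53) = [0.351×19.45/(0.866−0.351)](e^(−0.351×2.53) − e^(−0.866×2.53)) + 0.9877 e^(−0.866×2.53)
= 13.26 × (0.4115 − 0.1118) + 0.9877 × 0.1118 = 4.083 mg/L.
DO = 8.30 − 4.083 = 4.217 mg/L.

DO ≈ 4.22 mg/L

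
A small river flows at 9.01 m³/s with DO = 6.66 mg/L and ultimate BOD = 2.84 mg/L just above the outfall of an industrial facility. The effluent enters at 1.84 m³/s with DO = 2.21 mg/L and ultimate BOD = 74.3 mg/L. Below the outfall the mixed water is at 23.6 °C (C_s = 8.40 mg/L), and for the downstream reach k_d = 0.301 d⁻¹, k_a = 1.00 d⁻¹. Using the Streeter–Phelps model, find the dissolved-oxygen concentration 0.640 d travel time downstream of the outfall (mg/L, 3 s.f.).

Mixed DO = (9.01×6.66 + 1.84×2.21)/(9.01+1.84) = 64.07/10.85 = 5.905 mg/L.
Mixed L₀ = (9.01×2.84 + 1.84×74.3)/(10.85) = 162.3/10.85 = 14.96 mg/L.
Initial deficit D₀ = C_s − DO₀ = 8.40 − 5.905 = 2.495 mg/L.
D(0.640) = [0.301×14.96/(1.00−0.301)](e^(−0.301×0.640) − e^(−1.00×0.640)) + 2.495 e^(−1.00×0.640)
= 6.441 × (0.8248 − 0.5273) + 2.495 × 0.5273 = 3.232 mg/L.
DO = 8.40 − 3.232 = 5.168 mg/L.

DO ≈ 5.17 mg/L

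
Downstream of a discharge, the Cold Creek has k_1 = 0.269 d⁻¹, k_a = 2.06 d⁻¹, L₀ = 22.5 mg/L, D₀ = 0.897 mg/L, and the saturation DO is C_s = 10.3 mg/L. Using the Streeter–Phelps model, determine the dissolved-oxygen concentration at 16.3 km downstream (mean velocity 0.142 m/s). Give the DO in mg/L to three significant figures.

DO ≈ 8.10 mg/L

Travel time t = x/v = 16.3 km / (0.142 m/s) = 16300 m / 0.142 m/s = 114800 s = 1.329 d.
k_1 L₀/(k_a−k_1) = 0.269×22.5/(2.06−0.269) = 6.053/1.791 = 3.379 mg/L.
e^(−k_1 t) = e^(−0.269×1.329) = 0.6995; e^(−k_a t) = e^(−2.06×1.329) = 0.06477.
D = 3.379 × (0.6995 − 0.06477) + 0.897 × 0.06477 = 2.145 + 0.05810 = 2.203 mg/L.
DO = C_s − D = 10.3 − 2.203 = 8.097 mg/L.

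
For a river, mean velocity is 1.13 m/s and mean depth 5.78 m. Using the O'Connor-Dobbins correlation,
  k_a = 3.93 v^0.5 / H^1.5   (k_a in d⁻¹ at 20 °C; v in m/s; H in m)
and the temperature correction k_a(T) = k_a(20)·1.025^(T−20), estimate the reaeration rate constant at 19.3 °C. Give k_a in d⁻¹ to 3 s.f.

k_a(20) = 3.93 × 1.13^0.5 / 5.78^1.5 = 3.93 × 1.063 / 13.90 = 0.3006 d⁻¹.
k_a(19.3) = 0.3006 × 1.025^(19.3−20) = 0.3006 × 0.9829 = 0.2955 d⁻¹.

k_a ≈ 0.295 d⁻¹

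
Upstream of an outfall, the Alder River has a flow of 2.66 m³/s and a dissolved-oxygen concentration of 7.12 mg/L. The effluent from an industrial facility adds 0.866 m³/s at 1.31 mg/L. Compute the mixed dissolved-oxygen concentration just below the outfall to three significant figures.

Flow-weighted mixing: C = (Q_r C_r + Q_w C_w)/(Q_r + Q_w)
= (2.66×7.12 + 0.866×1.31)/(2.66 + 0.866) = 20.07/3.526 = 5.693 mg/L.

5.69 mg/L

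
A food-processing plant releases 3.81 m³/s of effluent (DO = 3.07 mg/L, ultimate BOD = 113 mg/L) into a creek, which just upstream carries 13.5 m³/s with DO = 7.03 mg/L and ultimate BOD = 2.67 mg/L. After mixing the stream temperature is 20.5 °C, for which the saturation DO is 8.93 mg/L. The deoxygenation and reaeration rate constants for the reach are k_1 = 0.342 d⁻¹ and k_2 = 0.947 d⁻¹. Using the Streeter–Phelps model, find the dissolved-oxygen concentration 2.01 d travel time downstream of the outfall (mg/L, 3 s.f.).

Mixed DO = (13.5×7.03 + 3.81×3.07)/(13.5+3.81) = 106.6/17.31 = 6.158 mg/L.
Mixed L₀ = (13.5×2.67 + 3.81×113)/(17.31) = 466.6/17.31 = 26.95 mg/L.
Initial deficit D₀ = C_s − DO₀ = 8.93 − 6.158 = 2.772 mg/L.
D(2.01) = [0.342×26.95/(0.947−0.342)](e^(−0.342×2.01) − e^(−0.947×2.01)) + 2.772 e^(−0.947×2.01)
= 15.24 × (0.5029 − 0.1491) + 2.772 × 0.1491 = 5.804 mg/L.
DO = 8.93 − 5.804 = 3.126 mg/L.

DO ≈ 3.13 mg/L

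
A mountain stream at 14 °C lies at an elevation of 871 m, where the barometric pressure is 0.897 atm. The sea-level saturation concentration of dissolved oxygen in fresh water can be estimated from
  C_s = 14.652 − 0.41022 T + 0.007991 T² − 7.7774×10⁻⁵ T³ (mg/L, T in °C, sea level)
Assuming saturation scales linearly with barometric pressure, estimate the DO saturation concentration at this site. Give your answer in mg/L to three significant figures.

C_s ≈ 9.20 mg/L

At sea level: C_s = 14.652 − 0.41022×14 + 0.007991×14² − 7.7774×10⁻⁵×14³ = 10.26 mg/L.
Pressure correction: C_s' = 10.26 × 0.897 = 9.205 mg/L.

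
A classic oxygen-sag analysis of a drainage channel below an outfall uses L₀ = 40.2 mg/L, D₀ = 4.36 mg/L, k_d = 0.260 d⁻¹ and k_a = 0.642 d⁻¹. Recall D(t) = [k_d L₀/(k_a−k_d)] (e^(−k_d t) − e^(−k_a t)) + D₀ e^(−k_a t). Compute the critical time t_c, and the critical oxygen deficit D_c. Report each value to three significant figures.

t_c ≈ 1.91 d; D_c ≈ 9.90 mg/L

t_c = [1/(k_a−k_d)] ln[(k_a/k_d)(1 − D₀(k_a−k_d)/(k_d L₀))]
= [1/(0.642−0.260)] ln[(0.642/0.260)(1 − 4.36×0.3820/(0.260×40.2))]
= (1/0.3820) ln[2.469 × 0.8407] = 2.618 × ln(2.076) = 2.618 × 0.7303 = 1.912 d.
D_c = (k_d/k_a) L₀ e^(−k_d t_c) = (0.260/0.642) × 40.2 × e^(−0.260×1.912) = 0.4050 × 40.2 × 0.6083 = 9.903 mg/L.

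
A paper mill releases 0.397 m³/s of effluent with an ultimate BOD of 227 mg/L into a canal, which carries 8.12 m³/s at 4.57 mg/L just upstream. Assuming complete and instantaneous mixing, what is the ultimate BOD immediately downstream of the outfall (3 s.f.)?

Flow-weighted mixing: C = (Q_r C_r + Q_w C_w)/(Q_r + Q_w)
= (8.12×4.57 + 0.397×227)/(8.12 + 0.397) = 127.2/8.517 = 14.94 mg/L.

14.9 mg/L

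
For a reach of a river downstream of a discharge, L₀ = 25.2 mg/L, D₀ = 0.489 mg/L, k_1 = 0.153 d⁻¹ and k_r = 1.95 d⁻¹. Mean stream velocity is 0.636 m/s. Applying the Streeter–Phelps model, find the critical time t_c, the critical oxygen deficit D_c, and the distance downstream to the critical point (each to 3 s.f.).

With k_r/k_1 = 12.75 and 1 − D₀(k_r−k_1)/(k_1 L₀) = 0.7721,
t_c = ln(12.75 × 0.7721) / (1.95 − 0.153) = ln(9.840) / 1.797 = 2.286/1.797 = 1.272 d.
L(t_c) = L₀ e^(−k_1 t_c) = 25.2 × 0.8231 = 20.74 mg/L, and at the critical point k_r D_c = k_1 L, so D_c = (0.153/1.95) × 20.74 = 1.627 mg/L.
x_c = v t_c = 0.636 m/s × 1.272 d × 86400 s/d = 69920 m ≈ 69.9 km.

t_c ≈ 1.27 d; D_c ≈ 1.63 mg/L; x_c ≈ 69.9 km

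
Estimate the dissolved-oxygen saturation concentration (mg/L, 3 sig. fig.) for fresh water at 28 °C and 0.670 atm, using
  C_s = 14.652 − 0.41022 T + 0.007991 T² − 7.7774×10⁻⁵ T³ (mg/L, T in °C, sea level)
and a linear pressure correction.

At sea level: C_s = 14.652 − 0.41022×28 + 0.007991×28² − 7.7774×10⁻⁵×28³ = 7.723 mg/L.
Pressure correction: C_s' = 7.723 × 0.670 = 5.175 mg/L.

C_s ≈ 5.17 mg/L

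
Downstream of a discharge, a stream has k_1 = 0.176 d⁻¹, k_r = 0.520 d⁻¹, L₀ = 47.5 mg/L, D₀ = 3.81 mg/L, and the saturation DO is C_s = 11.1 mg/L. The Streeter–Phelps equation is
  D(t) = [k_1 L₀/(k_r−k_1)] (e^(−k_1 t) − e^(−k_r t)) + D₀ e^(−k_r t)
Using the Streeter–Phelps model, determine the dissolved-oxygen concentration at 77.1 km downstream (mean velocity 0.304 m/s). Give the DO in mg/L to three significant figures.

Travel time t = x/v = 77.1 km / (0.304 m/s) = 77100 m / 0.304 m/s = 253600 s = 2.935 d.
k_1 L₀/(k_r−k_1) = 0.176×47.5/(0.520−0.176) = 8.360/0.3440 = 24.30 mg/L.
e^(−k_1 t) = e^(−0.176×2.935) = 0.5965; e^(−k_r t) = e^(−0.520×2.935) = 0.2173.
D = 24.30 × (0.5965 − 0.2173) + 3.81 × 0.2173 = 9.216 + 0.8280 = 10.04 mg/L.
DO = C_s − D = 11.1 − 10.04 = 1.056 mg/L.

DO ≈ 1.06 mg/L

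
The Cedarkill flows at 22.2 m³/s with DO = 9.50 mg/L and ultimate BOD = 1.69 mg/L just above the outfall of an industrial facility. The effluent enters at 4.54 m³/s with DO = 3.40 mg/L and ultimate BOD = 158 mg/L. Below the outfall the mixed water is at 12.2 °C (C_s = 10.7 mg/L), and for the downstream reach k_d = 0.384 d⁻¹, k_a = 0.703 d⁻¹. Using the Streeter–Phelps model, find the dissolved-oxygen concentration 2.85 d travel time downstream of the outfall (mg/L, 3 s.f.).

Mixed DO = (22.2×9.50 + 4.54×3.40)/(22.2+4.54) = 226.3/26.74 = 8.464 mg/L.
Mixed L₀ = (22.2×1.69 + 4.54×158)/(26.74) = 754.8/26.74 = 28.23 mg/L.
Initial deficit D₀ = C_s − DO₀ = 10.7 − 8.464 = 2.236 mg/L.
D(2.85) = [0.384×28.23/(0.703−0.384)](e^(−0.384×2.85) − e^(−0.703×2.85)) + 2.236 e^(−0.703×2.85)
= 33.98 × (0.3347 − 0.1349) + 2.236 × 0.1349 = 7.094 mg/L.
DO = 10.7 − 7.094 = 3.606 mg/L.

DO ≈ 3.61 mg/L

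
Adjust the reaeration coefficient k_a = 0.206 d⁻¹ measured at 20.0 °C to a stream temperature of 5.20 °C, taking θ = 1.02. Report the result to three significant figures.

k_a ≈ 0.154 d⁻¹

k_a(T₂) = k_a(T₁) · θ^(T₂−T₁) = 0.206 × 1.02^(5.20−20.0)
= 0.206 × 1.02^-14.8 = 0.206 × 0.7460 = 0.1537 d⁻¹.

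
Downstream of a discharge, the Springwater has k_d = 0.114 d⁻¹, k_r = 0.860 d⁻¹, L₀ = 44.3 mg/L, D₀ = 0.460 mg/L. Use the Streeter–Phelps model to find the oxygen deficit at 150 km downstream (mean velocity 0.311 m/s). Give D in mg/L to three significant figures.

Travel time t = x/v = 150 km / (0.311 m/s) = 150000 m / 0.311 m/s = 482300 s = 5.582 d.
k_d L₀/(k_r−k_d) = 0.114×44.3/(0.860−0.114) = 5.050/0.7460 = 6.770 mg/L.
e^(−k_d t) = e^(−0.114×5.582) = 0.5292; e^(−k_r t) = e^(−0.860×5.582) = 0.008223.
D = 6.770 × (0.5292 − 0.008223) + 0.460 × 0.008223 = 3.527 + 0.003783 = 3.531 mg/L.

D ≈ 3.53 mg/L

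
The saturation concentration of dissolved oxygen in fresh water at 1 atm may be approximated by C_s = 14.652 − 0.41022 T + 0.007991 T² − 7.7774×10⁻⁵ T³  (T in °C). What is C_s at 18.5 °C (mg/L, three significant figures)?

C_s = 14.652 − 0.41022×18.5 + 0.007991×18.5² − 7.7774×10⁻⁵×18.5³ = 9.305 mg/L.

C_s ≈ 9.31 mg/L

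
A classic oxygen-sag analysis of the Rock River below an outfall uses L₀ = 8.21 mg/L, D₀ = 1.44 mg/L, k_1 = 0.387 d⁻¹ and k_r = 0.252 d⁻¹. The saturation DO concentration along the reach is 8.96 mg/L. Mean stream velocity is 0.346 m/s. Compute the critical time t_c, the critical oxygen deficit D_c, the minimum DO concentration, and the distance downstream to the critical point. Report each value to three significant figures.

At the critical point dD/dt = 0, so k_1 L₀ e^(−k_1 t) = k_r D. Substituting D(t) from the Streeter–Phelps equation and solving for t gives
t_c = ln[(k_r/k_1)(1 − D₀(k_r−k_1)/(k_1 L₀))] / (k_r−k_1).
Here k_r−k_1 = -0.1350 d⁻¹ and 1 − D₀(k_r−k_1)/(k_1 L₀) = 1 − 1.44×-0.1350/(0.387×8.21) = 1.061, so
t_c = ln(0.6512 × 1.061) / -0.1350 = -0.3696 / -0.1350 = 2.738 d.
D_c = (k_1/k_r) L₀ e^(−k_1 t_c) = (0.387/0.252) × 8.21 × e^(−0.387×2.738) = 1.536 × 8.21 × 0.3466 = 4.370 mg/L.
Minimum DO = C_s − D_c = 8.96 − 4.370 = 4.590 mg/L.
x_c = v t_c = 0.346 m/s × 2.738 d × 86400 s/d = 81850 m ≈ 81.8 km.

t_c ≈ 2.74 d; D_c ≈ 4.37 mg/L; min DO ≈ 4.59 mg/L; x_c ≈ 81.8 km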